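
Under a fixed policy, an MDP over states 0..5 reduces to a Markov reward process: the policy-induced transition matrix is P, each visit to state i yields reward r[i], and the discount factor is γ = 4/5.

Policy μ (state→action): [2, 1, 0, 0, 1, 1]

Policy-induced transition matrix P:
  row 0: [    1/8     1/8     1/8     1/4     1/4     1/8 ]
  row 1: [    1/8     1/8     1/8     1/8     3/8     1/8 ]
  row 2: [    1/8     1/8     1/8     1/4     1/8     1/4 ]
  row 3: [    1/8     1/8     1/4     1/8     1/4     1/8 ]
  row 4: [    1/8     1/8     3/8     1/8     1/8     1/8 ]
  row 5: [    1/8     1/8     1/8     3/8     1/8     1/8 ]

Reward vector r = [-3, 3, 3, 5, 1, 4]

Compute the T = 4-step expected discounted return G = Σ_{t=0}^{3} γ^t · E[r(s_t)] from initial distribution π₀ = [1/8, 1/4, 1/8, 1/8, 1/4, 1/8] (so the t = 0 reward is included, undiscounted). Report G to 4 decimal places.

G = 6.7670

t=0: π = [0.1250, 0.2500, 0.1250, 0.1250, 0.2500, 0.1250], E[r] = 2.1250, γ^t·E[r] = 2.125000, running G = 2.125000
t=1: π = [0.1250, 0.1250, 0.2031, 0.1875, 0.2188, 0.1406], E[r] = 2.3281, γ^t·E[r] = 1.862500, running G = 3.987500
t=2: π = [0.1250, 0.1250, 0.2031, 0.2012, 0.1953, 0.1504], E[r] = 2.4121, γ^t·E[r] = 1.543750, running G = 5.531250
t=3: π = [0.1250, 0.1250, 0.1990, 0.2036, 0.1970, 0.1504], E[r] = 2.4136, γ^t·E[r] = 1.235750, running G = 6.767000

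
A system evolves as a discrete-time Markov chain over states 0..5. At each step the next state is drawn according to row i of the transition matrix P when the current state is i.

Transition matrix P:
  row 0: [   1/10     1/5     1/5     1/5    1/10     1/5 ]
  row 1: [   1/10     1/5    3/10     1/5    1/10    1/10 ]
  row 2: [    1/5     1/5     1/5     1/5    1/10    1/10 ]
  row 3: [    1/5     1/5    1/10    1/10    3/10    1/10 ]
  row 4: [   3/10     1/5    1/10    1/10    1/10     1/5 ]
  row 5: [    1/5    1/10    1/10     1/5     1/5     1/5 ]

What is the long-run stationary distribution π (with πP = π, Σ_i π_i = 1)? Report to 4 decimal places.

Balance equations π_j = Σ_i π_i·P[i][j]:
  π_0 = 1/10·π_0 + 1/10·π_1 + 1/5·π_2 + 1/5·π_3 + 3/10·π_4 + 1/5·π_5
  π_1 = 1/5·π_0 + 1/5·π_1 + 1/5·π_2 + 1/5·π_3 + 1/5·π_4 + 1/10·π_5
  π_2 = 1/5·π_0 + 3/10·π_1 + 1/5·π_2 + 1/10·π_3 + 1/10·π_4 + 1/10·π_5
  π_3 = 1/5·π_0 + 1/5·π_1 + 1/5·π_2 + 1/10·π_3 + 1/10·π_4 + 1/5·π_5
  π_4 = 1/10·π_0 + 1/10·π_1 + 1/10·π_2 + 3/10·π_3 + 1/10·π_4 + 1/5·π_5
  normalize: π_0 + π_1 + π_2 + π_3 + π_4 + π_5 = 1
Solving the linear system gives exactly π = [19533/109448, 5069/27362, 18837/109448, 18423/109448, 16243/109448, 2017/13681].

π = [0.1785, 0.1853, 0.1721, 0.1683, 0.1484, 0.1474]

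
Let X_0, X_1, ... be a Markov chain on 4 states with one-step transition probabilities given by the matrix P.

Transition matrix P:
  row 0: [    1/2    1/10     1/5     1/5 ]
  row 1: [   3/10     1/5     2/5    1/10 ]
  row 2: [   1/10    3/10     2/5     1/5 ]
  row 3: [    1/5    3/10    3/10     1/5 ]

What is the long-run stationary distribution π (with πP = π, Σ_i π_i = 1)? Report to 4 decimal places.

π = [0.2708, 0.2235, 0.3281, 0.1777]

Balance equations π_j = Σ_i π_i·P[i][j]:
  π_0 = 1/2·π_0 + 3/10·π_1 + 1/10·π_2 + 1/5·π_3
  π_1 = 1/10·π_0 + 1/5·π_1 + 3/10·π_2 + 3/10·π_3
  π_2 = 1/5·π_0 + 2/5·π_1 + 2/5·π_2 + 3/10·π_3
  normalize: π_0 + π_1 + π_2 + π_3 = 1
Solving the linear system gives exactly π = [189/698, 78/349, 229/698, 62/349].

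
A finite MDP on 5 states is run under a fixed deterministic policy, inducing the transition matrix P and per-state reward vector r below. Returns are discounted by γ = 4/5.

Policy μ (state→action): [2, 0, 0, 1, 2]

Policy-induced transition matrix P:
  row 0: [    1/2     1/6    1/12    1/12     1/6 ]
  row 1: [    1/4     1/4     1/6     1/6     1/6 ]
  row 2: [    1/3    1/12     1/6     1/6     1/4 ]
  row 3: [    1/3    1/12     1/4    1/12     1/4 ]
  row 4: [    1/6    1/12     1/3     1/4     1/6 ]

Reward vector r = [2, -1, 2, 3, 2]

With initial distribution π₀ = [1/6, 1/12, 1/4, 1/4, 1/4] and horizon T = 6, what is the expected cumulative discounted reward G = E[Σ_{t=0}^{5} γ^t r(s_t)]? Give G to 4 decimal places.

t=0: π = [0.1667, 0.0833, 0.2500, 0.2500, 0.2500], E[r] = 2.0000, γ^t·E[r] = 2.000000, running G = 2.000000
t=1: π = [0.3125, 0.1111, 0.2153, 0.1528, 0.2083], E[r] = 1.8194, γ^t·E[r] = 1.455556, running G = 3.455556
t=2: π = [0.3414, 0.1279, 0.1881, 0.1453, 0.1973], E[r] = 1.7616, γ^t·E[r] = 1.127407, running G = 4.582963
t=3: π = [0.3467, 0.1331, 0.1832, 0.1426, 0.1944], E[r] = 1.7432, γ^t·E[r] = 0.892543, running G = 5.475506
t=4: π = [0.3476, 0.1344, 0.1821, 0.1421, 0.1938], E[r] = 1.7389, γ^t·E[r] = 0.712244, running G = 6.187750
t=5: π = [0.3478, 0.1347, 0.1818, 0.1420, 0.1937], E[r] = 1.7379, γ^t·E[r] = 0.569475, running G = 6.757225

G = 6.7572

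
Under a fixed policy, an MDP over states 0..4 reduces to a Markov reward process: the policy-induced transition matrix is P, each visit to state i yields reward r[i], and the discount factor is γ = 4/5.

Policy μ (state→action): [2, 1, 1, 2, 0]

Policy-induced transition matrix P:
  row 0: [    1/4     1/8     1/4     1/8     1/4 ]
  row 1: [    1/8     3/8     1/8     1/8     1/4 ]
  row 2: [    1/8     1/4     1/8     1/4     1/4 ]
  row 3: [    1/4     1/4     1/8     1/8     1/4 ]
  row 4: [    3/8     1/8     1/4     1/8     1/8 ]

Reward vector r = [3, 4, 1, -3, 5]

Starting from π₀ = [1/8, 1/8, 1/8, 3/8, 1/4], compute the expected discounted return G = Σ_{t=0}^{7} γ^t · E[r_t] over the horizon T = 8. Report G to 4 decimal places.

G = 8.8070

t=0: π = [0.1250, 0.1250, 0.1250, 0.3750, 0.2500], E[r] = 1.1250, γ^t·E[r] = 1.125000, running G = 1.125000
t=1: π = [0.2500, 0.2188, 0.1719, 0.1406, 0.2188], E[r] = 2.4688, γ^t·E[r] = 1.975000, running G = 3.100000
t=2: π = [0.2285, 0.2188, 0.1836, 0.1465, 0.2227], E[r] = 2.4180, γ^t·E[r] = 1.547500, running G = 4.647500
t=3: π = [0.2275, 0.2209, 0.1814, 0.1479, 0.2222], E[r] = 2.4148, γ^t·E[r] = 1.236375, running G = 5.883875
t=4: π = [0.2275, 0.2214, 0.1812, 0.1477, 0.2222], E[r] = 2.4174, γ^t·E[r] = 0.990163, running G = 6.874038
t=5: π = [0.2275, 0.2215, 0.1812, 0.1477, 0.2222], E[r] = 2.4176, γ^t·E[r] = 0.792189, running G = 7.666226
t=6: π = [0.2274, 0.2215, 0.1812, 0.1477, 0.2222], E[r] = 2.4176, γ^t·E[r] = 0.633757, running G = 8.299983
t=7: π = [0.2274, 0.2215, 0.1812, 0.1477, 0.2222], E[r] = 2.4176, γ^t·E[r] = 0.507007, running G = 8.806990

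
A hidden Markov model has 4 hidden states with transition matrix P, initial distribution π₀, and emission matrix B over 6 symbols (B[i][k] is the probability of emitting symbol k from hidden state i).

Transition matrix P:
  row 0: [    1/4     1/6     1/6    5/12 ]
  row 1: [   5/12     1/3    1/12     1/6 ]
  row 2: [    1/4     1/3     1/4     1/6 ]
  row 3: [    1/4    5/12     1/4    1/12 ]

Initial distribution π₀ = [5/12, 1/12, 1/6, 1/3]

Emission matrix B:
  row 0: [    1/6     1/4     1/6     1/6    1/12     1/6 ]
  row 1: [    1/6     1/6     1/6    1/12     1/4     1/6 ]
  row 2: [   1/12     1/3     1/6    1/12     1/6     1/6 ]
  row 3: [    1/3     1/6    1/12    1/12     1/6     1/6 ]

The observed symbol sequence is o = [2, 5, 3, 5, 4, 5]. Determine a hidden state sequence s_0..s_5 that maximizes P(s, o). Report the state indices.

t=0: δ = [6.944e-02, 1.389e-02, 2.778e-02, 2.778e-02]  (obs o_0=2)
t=1: δ = [2.894e-03, 1.929e-03, 1.929e-03, 4.823e-03]  ψ = [0, 0, 0, 0]  (obs o_1=5)
t=2: δ = [2.009e-04, 1.674e-04, 1.005e-04, 1.005e-04]  ψ = [3, 3, 3, 0]  (obs o_2=3)
t=3: δ = [1.163e-05, 9.303e-06, 5.582e-06, 1.395e-05]  ψ = [1, 1, 0, 0]  (obs o_3=5)
t=4: δ = [3.230e-07, 1.454e-06, 5.814e-07, 8.075e-07]  ψ = [1, 3, 3, 0]  (obs o_4=4)
t=5: δ = [1.009e-07, 8.075e-08, 3.365e-08, 4.038e-08]  ψ = [1, 1, 3, 1]  (obs o_5=5)
backtrack: best end state = 0; path = [0, 3, 0, 3, 1, 0]

path = [0, 3, 0, 3, 1, 0]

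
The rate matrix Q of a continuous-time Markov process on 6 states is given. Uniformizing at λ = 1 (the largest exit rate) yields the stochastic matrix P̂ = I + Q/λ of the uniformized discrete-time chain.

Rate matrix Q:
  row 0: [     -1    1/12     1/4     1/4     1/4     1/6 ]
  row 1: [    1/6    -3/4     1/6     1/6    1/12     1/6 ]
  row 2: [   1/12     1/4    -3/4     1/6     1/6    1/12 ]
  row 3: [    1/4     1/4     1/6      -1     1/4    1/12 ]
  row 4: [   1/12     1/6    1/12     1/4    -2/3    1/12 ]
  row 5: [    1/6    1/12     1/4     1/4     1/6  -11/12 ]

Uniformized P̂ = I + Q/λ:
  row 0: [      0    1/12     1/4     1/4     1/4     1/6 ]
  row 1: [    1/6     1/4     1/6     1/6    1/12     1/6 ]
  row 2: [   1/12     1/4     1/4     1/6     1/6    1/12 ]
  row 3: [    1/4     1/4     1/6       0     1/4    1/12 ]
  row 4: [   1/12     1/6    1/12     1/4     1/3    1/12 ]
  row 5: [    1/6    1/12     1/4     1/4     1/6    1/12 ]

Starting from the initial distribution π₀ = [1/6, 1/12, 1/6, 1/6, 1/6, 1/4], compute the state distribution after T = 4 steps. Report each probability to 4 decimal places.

π = [0.1273, 0.1929, 0.1841, 0.1748, 0.2109, 0.1100]

t=0: π = [0.1667, 0.0833, 0.1667, 0.1667, 0.1667, 0.2500]
t=1: π = [0.1250, 0.1667, 0.2014, 0.1875, 0.2153, 0.1042]
t=2: π = [0.1267, 0.1939, 0.1846, 0.1725, 0.2147, 0.1076]
t=3: π = [0.1266, 0.1930, 0.1837, 0.1753, 0.2112, 0.1101]
t=4: π = [0.1273, 0.1929, 0.1841, 0.1748, 0.2109, 0.1100]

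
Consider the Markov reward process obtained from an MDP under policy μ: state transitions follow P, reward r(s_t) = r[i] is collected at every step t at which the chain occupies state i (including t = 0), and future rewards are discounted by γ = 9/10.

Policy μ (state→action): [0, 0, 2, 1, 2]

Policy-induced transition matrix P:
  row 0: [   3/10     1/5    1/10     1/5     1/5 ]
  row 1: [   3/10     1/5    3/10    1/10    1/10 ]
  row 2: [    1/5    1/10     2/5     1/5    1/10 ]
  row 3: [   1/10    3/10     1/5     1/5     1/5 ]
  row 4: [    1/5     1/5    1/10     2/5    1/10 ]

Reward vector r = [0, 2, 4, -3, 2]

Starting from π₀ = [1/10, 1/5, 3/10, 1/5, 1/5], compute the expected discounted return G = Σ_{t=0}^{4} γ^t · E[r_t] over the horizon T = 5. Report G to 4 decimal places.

G = 4.4406

t=0: π = [0.1000, 0.2000, 0.3000, 0.2000, 0.2000], E[r] = 1.4000, γ^t·E[r] = 1.400000, running G = 1.400000
t=1: π = [0.2100, 0.1900, 0.2500, 0.2200, 0.1300], E[r] = 0.9800, γ^t·E[r] = 0.882000, running G = 2.282000
t=2: π = [0.2180, 0.1970, 0.2350, 0.2070, 0.1430], E[r] = 0.9990, γ^t·E[r] = 0.809190, running G = 3.091190
t=3: π = [0.2208, 0.1972, 0.2306, 0.2089, 0.1425], E[r] = 0.9751, γ^t·E[r] = 0.710848, running G = 3.802038
t=4: π = [0.2209, 0.1978, 0.2295, 0.2088, 0.1430], E[r] = 0.9733, γ^t·E[r] = 0.638582, running G = 4.440620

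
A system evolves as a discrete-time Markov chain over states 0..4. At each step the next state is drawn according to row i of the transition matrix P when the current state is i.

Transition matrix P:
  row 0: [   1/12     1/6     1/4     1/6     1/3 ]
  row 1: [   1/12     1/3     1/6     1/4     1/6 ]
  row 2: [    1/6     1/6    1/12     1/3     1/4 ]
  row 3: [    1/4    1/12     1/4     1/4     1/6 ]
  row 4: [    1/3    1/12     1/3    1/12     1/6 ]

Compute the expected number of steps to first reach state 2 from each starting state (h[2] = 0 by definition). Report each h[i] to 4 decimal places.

h = [3.8969, 4.3505, 0.0000, 3.9124, 3.5851]

First-step conditioning: h[2] = 0; for i ≠ 2, h[i] = 1 + Σ_k P[i][k]·h[k].
  h[0] = 1 + 1/12·h[0] + 1/6·h[1] + 1/6·h[3] + 1/3·h[4]
  h[1] = 1 + 1/12·h[0] + 1/3·h[1] + 1/4·h[3] + 1/6·h[4]
  h[3] = 1 + 1/4·h[0] + 1/12·h[1] + 1/4·h[3] + 1/6·h[4]
  h[4] = 1 + 1/3·h[0] + 1/12·h[1] + 1/12·h[3] + 1/6·h[4]
Solving the 4×4 linear system over states ≠ 2 gives exactly h = [378/97, 422/97, 0, 759/194, 1391/388] (h[2] = 0 is the target).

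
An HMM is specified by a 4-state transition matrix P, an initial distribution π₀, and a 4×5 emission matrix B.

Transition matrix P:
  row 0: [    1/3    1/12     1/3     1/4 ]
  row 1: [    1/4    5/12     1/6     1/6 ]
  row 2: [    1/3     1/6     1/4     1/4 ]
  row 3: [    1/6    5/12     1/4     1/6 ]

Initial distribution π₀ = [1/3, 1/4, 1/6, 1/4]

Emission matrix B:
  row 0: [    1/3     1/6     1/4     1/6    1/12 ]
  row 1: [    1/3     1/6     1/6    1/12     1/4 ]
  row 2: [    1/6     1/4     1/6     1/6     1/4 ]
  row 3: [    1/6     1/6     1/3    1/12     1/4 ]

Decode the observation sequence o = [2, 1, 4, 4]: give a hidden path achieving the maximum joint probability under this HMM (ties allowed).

t=0: δ = [8.333e-02, 4.167e-02, 2.778e-02, 8.333e-02]  (obs o_0=2)
t=1: δ = [4.630e-03, 5.787e-03, 6.944e-03, 3.472e-03]  ψ = [0, 3, 0, 0]  (obs o_1=1)
t=2: δ = [1.929e-04, 6.028e-04, 4.340e-04, 4.340e-04]  ψ = [2, 1, 2, 2]  (obs o_2=4)
t=3: δ = [1.256e-05, 6.279e-05, 2.713e-05, 2.713e-05]  ψ = [1, 1, 2, 2]  (obs o_3=4)
backtrack: best end state = 1; path = [3, 1, 1, 1]

path = [3, 1, 1, 1]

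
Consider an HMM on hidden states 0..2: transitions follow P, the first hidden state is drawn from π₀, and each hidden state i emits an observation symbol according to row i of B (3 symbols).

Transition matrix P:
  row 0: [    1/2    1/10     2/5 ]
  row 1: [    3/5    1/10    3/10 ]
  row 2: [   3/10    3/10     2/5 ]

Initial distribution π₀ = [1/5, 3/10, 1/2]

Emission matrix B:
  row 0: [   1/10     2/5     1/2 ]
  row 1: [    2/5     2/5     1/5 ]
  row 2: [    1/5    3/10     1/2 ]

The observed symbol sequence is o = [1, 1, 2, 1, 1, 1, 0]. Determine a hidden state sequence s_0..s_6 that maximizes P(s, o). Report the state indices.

t=0: δ = [8.000e-02, 1.200e-01, 1.500e-01]  (obs o_0=1)
t=1: δ = [2.880e-02, 1.800e-02, 1.800e-02]  ψ = [1, 2, 2]  (obs o_1=1)
t=2: δ = [7.200e-03, 1.080e-03, 5.760e-03]  ψ = [0, 2, 0]  (obs o_2=2)
t=3: δ = [1.440e-03, 6.912e-04, 8.640e-04]  ψ = [0, 2, 0]  (obs o_3=1)
t=4: δ = [2.880e-04, 1.037e-04, 1.728e-04]  ψ = [0, 2, 0]  (obs o_4=1)
t=5: δ = [5.760e-05, 2.074e-05, 3.456e-05]  ψ = [0, 2, 0]  (obs o_5=1)
t=6: δ = [2.880e-06, 4.147e-06, 4.608e-06]  ψ = [0, 2, 0]  (obs o_6=0)
backtrack: best end state = 2; path = [1, 0, 0, 0, 0, 0, 2]

path = [1, 0, 0, 0, 0, 0, 2]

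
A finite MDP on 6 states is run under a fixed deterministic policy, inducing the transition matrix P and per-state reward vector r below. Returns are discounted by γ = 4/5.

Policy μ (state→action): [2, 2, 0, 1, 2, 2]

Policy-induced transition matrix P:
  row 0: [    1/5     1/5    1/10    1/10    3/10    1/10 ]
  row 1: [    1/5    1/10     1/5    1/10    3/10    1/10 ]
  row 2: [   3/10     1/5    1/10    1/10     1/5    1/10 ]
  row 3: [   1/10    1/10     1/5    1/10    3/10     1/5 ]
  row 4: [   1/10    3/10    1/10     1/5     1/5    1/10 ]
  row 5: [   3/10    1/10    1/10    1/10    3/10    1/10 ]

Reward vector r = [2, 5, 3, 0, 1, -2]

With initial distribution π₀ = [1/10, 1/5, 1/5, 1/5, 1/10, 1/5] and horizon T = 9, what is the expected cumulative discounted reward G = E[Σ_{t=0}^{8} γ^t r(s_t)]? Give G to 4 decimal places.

t=0: π = [0.1000, 0.2000, 0.2000, 0.2000, 0.1000, 0.2000], E[r] = 1.5000, γ^t·E[r] = 1.500000, running G = 1.500000
t=1: π = [0.2100, 0.1500, 0.1400, 0.1100, 0.2700, 0.1200], E[r] = 1.6200, γ^t·E[r] = 1.296000, running G = 2.796000
t=2: π = [0.1880, 0.1890, 0.1260, 0.1270, 0.2590, 0.1110], E[r] = 1.7360, γ^t·E[r] = 1.111040, running G = 3.907040
t=3: π = [0.1851, 0.1832, 0.1316, 0.1259, 0.2615, 0.1127], E[r] = 1.7171, γ^t·E[r] = 0.879155, running G = 4.786195
t=4: π = [0.1857, 0.1840, 0.1309, 0.1262, 0.2607, 0.1126], E[r] = 1.7195, γ^t·E[r] = 0.704295, running G = 5.490490
t=5: π = [0.1857, 0.1838, 0.1310, 0.1261, 0.2608, 0.1126], E[r] = 1.7190, γ^t·E[r] = 0.563271, running G = 6.053762
t=6: π = [0.1857, 0.1838, 0.1310, 0.1261, 0.2608, 0.1126], E[r] = 1.7191, γ^t·E[r] = 0.450647, running G = 6.504409
t=7: π = [0.1857, 0.1838, 0.1310, 0.1261, 0.2608, 0.1126], E[r] = 1.7191, γ^t·E[r] = 0.360513, running G = 6.864922
t=8: π = [0.1857, 0.1838, 0.1310, 0.1261, 0.2608, 0.1126], E[r] = 1.7191, γ^t·E[r] = 0.288411, running G = 7.153334

G = 7.1533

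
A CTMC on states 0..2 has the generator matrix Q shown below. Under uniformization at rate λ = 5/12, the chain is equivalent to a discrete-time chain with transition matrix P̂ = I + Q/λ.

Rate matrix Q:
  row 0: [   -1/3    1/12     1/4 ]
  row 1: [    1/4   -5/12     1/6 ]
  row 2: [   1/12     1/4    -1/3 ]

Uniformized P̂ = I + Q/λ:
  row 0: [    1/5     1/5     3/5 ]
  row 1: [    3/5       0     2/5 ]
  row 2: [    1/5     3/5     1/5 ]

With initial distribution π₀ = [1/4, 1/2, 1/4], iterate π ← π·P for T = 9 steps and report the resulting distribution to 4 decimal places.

t=0: π = [0.2500, 0.5000, 0.2500]
t=1: π = [0.4000, 0.2000, 0.4000]
t=2: π = [0.2800, 0.3200, 0.4000]
t=3: π = [0.3280, 0.2960, 0.3760]
t=4: π = [0.3184, 0.2912, 0.3904]
t=5: π = [0.3165, 0.2979, 0.3856]
t=6: π = [0.3192, 0.2947, 0.3862]
t=7: π = [0.3179, 0.2955, 0.3866]
t=8: π = [0.3182, 0.2955, 0.3863]
t=9: π = [0.3182, 0.2954, 0.3864]

π = [0.3182, 0.2954, 0.3864]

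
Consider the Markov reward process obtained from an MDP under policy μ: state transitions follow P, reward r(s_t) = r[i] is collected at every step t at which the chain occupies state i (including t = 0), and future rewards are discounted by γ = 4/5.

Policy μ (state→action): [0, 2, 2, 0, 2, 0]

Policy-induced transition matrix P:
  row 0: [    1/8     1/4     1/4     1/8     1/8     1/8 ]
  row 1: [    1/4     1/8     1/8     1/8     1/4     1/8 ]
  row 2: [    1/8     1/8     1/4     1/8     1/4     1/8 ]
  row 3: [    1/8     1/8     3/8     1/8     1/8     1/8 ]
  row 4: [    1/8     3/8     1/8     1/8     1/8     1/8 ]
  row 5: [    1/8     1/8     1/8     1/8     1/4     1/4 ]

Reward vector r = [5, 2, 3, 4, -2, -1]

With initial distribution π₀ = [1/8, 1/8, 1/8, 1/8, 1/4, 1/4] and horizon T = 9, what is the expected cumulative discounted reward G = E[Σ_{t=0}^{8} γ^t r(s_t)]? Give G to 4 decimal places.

t=0: π = [0.1250, 0.1250, 0.1250, 0.1250, 0.2500, 0.2500], E[r] = 1.0000, γ^t·E[r] = 1.000000, running G = 1.000000
t=1: π = [0.1406, 0.2031, 0.1875, 0.1250, 0.1875, 0.1563], E[r] = 1.6406, γ^t·E[r] = 1.312500, running G = 2.312500
t=2: π = [0.1504, 0.1895, 0.1973, 0.1250, 0.1934, 0.1445], E[r] = 1.6914, γ^t·E[r] = 1.082500, running G = 3.395000
t=3: π = [0.1487, 0.1921, 0.1997, 0.1250, 0.1914, 0.1431], E[r] = 1.7009, γ^t·E[r] = 0.870875, running G = 4.265875
t=4: π = [0.1490, 0.1914, 0.1998, 0.1250, 0.1919, 0.1429], E[r] = 1.7007, γ^t·E[r] = 0.696625, running G = 4.962500
t=5: π = [0.1489, 0.1916, 0.1999, 0.1250, 0.1918, 0.1429], E[r] = 1.7010, γ^t·E[r] = 0.557384, running G = 5.519884
t=6: π = [0.1489, 0.1916, 0.1998, 0.1250, 0.1918, 0.1429], E[r] = 1.7010, γ^t·E[r] = 0.445899, running G = 5.965783
t=7: π = [0.1489, 0.1916, 0.1998, 0.1250, 0.1918, 0.1429], E[r] = 1.7010, γ^t·E[r] = 0.356722, running G = 6.322504
t=8: π = [0.1489, 0.1916, 0.1998, 0.1250, 0.1918, 0.1429], E[r] = 1.7010, γ^t·E[r] = 0.285377, running G = 6.607881

G = 6.6079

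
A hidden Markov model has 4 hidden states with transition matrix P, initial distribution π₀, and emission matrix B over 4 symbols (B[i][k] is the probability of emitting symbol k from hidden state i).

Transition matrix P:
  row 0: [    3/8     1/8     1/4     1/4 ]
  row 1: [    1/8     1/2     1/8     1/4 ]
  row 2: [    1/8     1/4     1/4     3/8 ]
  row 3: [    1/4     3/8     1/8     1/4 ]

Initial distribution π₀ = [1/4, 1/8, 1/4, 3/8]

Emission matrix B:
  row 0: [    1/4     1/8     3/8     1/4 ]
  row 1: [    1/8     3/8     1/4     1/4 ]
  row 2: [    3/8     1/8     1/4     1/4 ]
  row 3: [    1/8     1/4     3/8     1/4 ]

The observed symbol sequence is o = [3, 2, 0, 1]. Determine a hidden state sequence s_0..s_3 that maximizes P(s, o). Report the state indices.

path = [3, 1, 1, 1]

t=0: δ = [6.250e-02, 3.125e-02, 6.250e-02, 9.375e-02]  (obs o_0=3)
t=1: δ = [8.789e-03, 8.789e-03, 3.906e-03, 8.789e-03]  ψ = [0, 3, 0, 2]  (obs o_1=2)
t=2: δ = [8.240e-04, 5.493e-04, 8.240e-04, 2.747e-04]  ψ = [0, 1, 0, 0]  (obs o_2=0)
t=3: δ = [3.862e-05, 1.030e-04, 2.575e-05, 7.725e-05]  ψ = [0, 1, 0, 2]  (obs o_3=1)
backtrack: best end state = 1; path = [3, 1, 1, 1]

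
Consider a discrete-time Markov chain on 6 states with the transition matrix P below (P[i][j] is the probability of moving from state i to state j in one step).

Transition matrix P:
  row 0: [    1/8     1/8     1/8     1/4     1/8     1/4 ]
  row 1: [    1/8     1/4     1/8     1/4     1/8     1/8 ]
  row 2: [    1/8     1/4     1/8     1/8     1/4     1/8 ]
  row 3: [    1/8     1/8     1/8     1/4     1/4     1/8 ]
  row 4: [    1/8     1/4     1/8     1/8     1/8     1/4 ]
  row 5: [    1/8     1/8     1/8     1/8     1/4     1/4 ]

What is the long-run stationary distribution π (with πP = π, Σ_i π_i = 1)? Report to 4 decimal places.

Balance equations π_j = Σ_i π_i·P[i][j]:
  π_0 = 1/8·π_0 + 1/8·π_1 + 1/8·π_2 + 1/8·π_3 + 1/8·π_4 + 1/8·π_5
  π_1 = 1/8·π_0 + 1/4·π_1 + 1/4·π_2 + 1/8·π_3 + 1/4·π_4 + 1/8·π_5
  π_2 = 1/8·π_0 + 1/8·π_1 + 1/8·π_2 + 1/8·π_3 + 1/8·π_4 + 1/8·π_5
  π_3 = 1/4·π_0 + 1/4·π_1 + 1/8·π_2 + 1/4·π_3 + 1/8·π_4 + 1/8·π_5
  π_4 = 1/8·π_0 + 1/8·π_1 + 1/4·π_2 + 1/4·π_3 + 1/8·π_4 + 1/4·π_5
  normalize: π_0 + π_1 + π_2 + π_3 + π_4 + π_5 = 1
Solving the linear system gives exactly π = [1/8, 3/16, 1/8, 3/16, 3/16, 3/16].

π = [0.1250, 0.1875, 0.1250, 0.1875, 0.1875, 0.1875]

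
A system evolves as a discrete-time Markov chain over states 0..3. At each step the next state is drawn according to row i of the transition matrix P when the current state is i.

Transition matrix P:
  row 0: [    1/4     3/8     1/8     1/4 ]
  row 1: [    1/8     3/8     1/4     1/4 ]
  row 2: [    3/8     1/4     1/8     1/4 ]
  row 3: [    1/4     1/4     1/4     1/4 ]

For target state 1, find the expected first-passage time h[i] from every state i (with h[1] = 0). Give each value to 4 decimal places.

h = [3.0843, 0.0000, 3.4699, 3.5181]

First-step conditioning: h[1] = 0; for i ≠ 1, h[i] = 1 + Σ_k P[i][k]·h[k].
  h[0] = 1 + 1/4·h[0] + 1/8·h[2] + 1/4·h[3]
  h[2] = 1 + 3/8·h[0] + 1/8·h[2] + 1/4·h[3]
  h[3] = 1 + 1/4·h[0] + 1/4·h[2] + 1/4·h[3]
Solving the 3×3 linear system over states ≠ 1 gives exactly h = [256/83, 0, 288/83, 292/83] (h[1] = 0 is the target).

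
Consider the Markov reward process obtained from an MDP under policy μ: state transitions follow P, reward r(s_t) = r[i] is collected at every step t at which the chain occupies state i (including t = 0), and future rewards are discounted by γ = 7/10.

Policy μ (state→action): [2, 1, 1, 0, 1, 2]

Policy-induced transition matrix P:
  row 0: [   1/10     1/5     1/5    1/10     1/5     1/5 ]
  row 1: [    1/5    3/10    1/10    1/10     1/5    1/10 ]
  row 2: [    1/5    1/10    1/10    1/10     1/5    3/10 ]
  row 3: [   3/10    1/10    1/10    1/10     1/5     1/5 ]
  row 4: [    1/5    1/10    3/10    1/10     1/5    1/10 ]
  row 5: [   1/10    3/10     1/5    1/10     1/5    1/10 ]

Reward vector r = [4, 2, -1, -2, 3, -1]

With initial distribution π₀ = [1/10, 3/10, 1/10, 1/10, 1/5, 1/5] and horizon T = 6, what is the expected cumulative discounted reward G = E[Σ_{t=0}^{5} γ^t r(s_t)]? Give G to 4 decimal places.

t=0: π = [0.1000, 0.3000, 0.1000, 0.1000, 0.2000, 0.2000], E[r] = 1.1000, γ^t·E[r] = 1.100000, running G = 1.100000
t=1: π = [0.1800, 0.2100, 0.1700, 0.1000, 0.2000, 0.1400], E[r] = 1.2300, γ^t·E[r] = 0.861000, running G = 1.961000
t=2: π = [0.1780, 0.1880, 0.1720, 0.1000, 0.2000, 0.1620], E[r] = 1.1540, γ^t·E[r] = 0.565460, running G = 2.526460
t=3: π = [0.1760, 0.1878, 0.1740, 0.1000, 0.2000, 0.1622], E[r] = 1.1434, γ^t·E[r] = 0.392186, running G = 2.918646
t=4: π = [0.1762, 0.1876, 0.1738, 0.1000, 0.2000, 0.1624], E[r] = 1.1437, γ^t·E[r] = 0.274602, running G = 3.193249
t=5: π = [0.1761, 0.1876, 0.1739, 0.1000, 0.2000, 0.1624], E[r] = 1.1436, γ^t·E[r] = 0.192199, running G = 3.385447

G = 3.3854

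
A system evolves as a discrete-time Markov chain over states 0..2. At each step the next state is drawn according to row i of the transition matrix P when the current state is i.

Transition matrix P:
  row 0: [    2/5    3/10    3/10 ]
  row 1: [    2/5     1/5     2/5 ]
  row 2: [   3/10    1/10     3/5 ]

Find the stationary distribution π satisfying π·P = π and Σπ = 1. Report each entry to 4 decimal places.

π = [0.3544, 0.1899, 0.4557]

Balance equations π_j = Σ_i π_i·P[i][j]:
  π_0 = 2/5·π_0 + 2/5·π_1 + 3/10·π_2
  π_1 = 3/10·π_0 + 1/5·π_1 + 1/10·π_2
  normalize: π_0 + π_1 + π_2 = 1
Solving the linear system gives exactly π = [28/79, 15/79, 36/79].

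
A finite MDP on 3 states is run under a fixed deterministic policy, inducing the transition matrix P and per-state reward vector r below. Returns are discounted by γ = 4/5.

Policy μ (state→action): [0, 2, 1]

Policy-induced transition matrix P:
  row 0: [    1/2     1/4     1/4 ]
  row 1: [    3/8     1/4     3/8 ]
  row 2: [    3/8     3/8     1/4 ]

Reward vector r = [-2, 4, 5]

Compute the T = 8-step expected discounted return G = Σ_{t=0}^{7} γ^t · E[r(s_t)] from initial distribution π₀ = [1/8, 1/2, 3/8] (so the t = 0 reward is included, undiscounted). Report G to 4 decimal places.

G = 9.2690

t=0: π = [0.1250, 0.5000, 0.3750], E[r] = 3.6250, γ^t·E[r] = 3.625000, running G = 3.625000
t=1: π = [0.3906, 0.2969, 0.3125], E[r] = 1.9688, γ^t·E[r] = 1.575000, running G = 5.200000
t=2: π = [0.4238, 0.2891, 0.2871], E[r] = 1.7441, γ^t·E[r] = 1.116250, running G = 6.316250
t=3: π = [0.4280, 0.2859, 0.2861], E[r] = 1.7183, γ^t·E[r] = 0.879750, running G = 7.196000
t=4: π = [0.4285, 0.2858, 0.2857], E[r] = 1.7148, γ^t·E[r] = 0.702363, running G = 7.898363
t=5: π = [0.4286, 0.2857, 0.2857], E[r] = 1.7143, γ^t·E[r] = 0.561758, running G = 8.460120
t=6: π = [0.4286, 0.2857, 0.2857], E[r] = 1.7143, γ^t·E[r] = 0.449392, running G = 8.909512
t=7: π = [0.4286, 0.2857, 0.2857], E[r] = 1.7143, γ^t·E[r] = 0.359512, running G = 9.269024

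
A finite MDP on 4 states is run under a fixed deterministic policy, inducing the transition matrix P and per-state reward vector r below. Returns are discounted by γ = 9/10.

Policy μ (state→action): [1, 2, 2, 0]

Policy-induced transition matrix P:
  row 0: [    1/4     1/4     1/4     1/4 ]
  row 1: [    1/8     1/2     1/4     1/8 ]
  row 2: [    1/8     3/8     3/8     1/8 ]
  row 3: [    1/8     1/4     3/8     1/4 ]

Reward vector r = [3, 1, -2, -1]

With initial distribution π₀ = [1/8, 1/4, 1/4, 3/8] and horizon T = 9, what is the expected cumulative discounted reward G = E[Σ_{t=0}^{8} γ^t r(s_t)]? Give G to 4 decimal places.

G = -0.2060

t=0: π = [0.1250, 0.2500, 0.2500, 0.3750], E[r] = -0.2500, γ^t·E[r] = -0.250000, running G = -0.250000
t=1: π = [0.1406, 0.3438, 0.3281, 0.1875], E[r] = -0.0781, γ^t·E[r] = -0.070313, running G = -0.320313
t=2: π = [0.1426, 0.3770, 0.3145, 0.1660], E[r] = 0.0098, γ^t·E[r] = 0.007910, running G = -0.312402
t=3: π = [0.1428, 0.3835, 0.3101, 0.1636], E[r] = 0.0283, γ^t·E[r] = 0.020646, running G = -0.291757
t=4: π = [0.1429, 0.3846, 0.3092, 0.1633], E[r] = 0.0315, γ^t·E[r] = 0.020663, running G = -0.271094
t=5: π = [0.1429, 0.3848, 0.3091, 0.1633], E[r] = 0.0320, γ^t·E[r] = 0.018888, running G = -0.252206
t=6: π = [0.1429, 0.3848, 0.3090, 0.1633], E[r] = 0.0321, γ^t·E[r] = 0.017037, running G = -0.235169
t=7: π = [0.1429, 0.3848, 0.3090, 0.1633], E[r] = 0.0321, γ^t·E[r] = 0.015338, running G = -0.219831
t=8: π = [0.1429, 0.3848, 0.3090, 0.1633], E[r] = 0.0321, γ^t·E[r] = 0.013805, running G = -0.206026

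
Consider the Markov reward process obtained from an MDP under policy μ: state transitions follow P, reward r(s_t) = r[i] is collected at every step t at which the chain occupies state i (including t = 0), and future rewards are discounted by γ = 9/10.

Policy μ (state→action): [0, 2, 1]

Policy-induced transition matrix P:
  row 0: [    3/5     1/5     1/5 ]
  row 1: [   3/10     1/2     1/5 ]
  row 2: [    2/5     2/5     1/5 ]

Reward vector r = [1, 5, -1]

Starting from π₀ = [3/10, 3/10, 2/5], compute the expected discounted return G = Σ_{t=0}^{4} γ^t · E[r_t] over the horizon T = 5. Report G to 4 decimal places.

t=0: π = [0.3000, 0.3000, 0.4000], E[r] = 1.4000, γ^t·E[r] = 1.400000, running G = 1.400000
t=1: π = [0.4300, 0.3700, 0.2000], E[r] = 2.0800, γ^t·E[r] = 1.872000, running G = 3.272000
t=2: π = [0.4490, 0.3510, 0.2000], E[r] = 2.0040, γ^t·E[r] = 1.623240, running G = 4.895240
t=3: π = [0.4547, 0.3453, 0.2000], E[r] = 1.9812, γ^t·E[r] = 1.444295, running G = 6.339535
t=4: π = [0.4564, 0.3436, 0.2000], E[r] = 1.9744, γ^t·E[r] = 1.295378, running G = 7.634912

G = 7.6349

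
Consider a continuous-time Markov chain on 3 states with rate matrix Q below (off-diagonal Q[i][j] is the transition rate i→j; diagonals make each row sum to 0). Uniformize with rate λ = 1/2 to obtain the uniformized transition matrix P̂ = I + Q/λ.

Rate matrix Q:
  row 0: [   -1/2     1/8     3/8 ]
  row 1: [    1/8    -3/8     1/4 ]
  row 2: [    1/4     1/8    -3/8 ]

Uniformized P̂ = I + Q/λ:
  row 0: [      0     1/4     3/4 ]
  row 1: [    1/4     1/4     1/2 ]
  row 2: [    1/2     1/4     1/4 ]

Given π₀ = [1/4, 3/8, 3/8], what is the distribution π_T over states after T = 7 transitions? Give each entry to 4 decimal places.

t=0: π = [0.2500, 0.3750, 0.3750]
t=1: π = [0.2813, 0.2500, 0.4688]
t=2: π = [0.2969, 0.2500, 0.4531]
t=3: π = [0.2891, 0.2500, 0.4609]
t=4: π = [0.2930, 0.2500, 0.4570]
t=5: π = [0.2910, 0.2500, 0.4590]
t=6: π = [0.2920, 0.2500, 0.4580]
t=7: π = [0.2915, 0.2500, 0.4585]

π = [0.2915, 0.2500, 0.4585]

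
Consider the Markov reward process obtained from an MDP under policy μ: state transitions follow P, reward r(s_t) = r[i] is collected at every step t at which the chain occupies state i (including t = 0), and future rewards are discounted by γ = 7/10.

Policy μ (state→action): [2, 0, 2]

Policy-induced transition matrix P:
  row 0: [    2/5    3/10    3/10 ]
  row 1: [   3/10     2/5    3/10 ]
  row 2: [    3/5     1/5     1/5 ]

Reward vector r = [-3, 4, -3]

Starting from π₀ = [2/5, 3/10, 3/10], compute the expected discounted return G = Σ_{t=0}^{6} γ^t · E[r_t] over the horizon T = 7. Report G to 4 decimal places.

t=0: π = [0.4000, 0.3000, 0.3000], E[r] = -0.9000, γ^t·E[r] = -0.900000, running G = -0.900000
t=1: π = [0.4300, 0.3000, 0.2700], E[r] = -0.9000, γ^t·E[r] = -0.630000, running G = -1.530000
t=2: π = [0.4240, 0.3030, 0.2730], E[r] = -0.8790, γ^t·E[r] = -0.430710, running G = -1.960710
t=3: π = [0.4243, 0.3030, 0.2727], E[r] = -0.8790, γ^t·E[r] = -0.301497, running G = -2.262207
t=4: π = [0.4242, 0.3030, 0.2727], E[r] = -0.8788, γ^t·E[r] = -0.210997, running G = -2.473204
t=5: π = [0.4242, 0.3030, 0.2727], E[r] = -0.8788, γ^t·E[r] = -0.147698, running G = -2.620903
t=6: π = [0.4242, 0.3030, 0.2727], E[r] = -0.8788, γ^t·E[r] = -0.103389, running G = -2.724291

G = -2.7243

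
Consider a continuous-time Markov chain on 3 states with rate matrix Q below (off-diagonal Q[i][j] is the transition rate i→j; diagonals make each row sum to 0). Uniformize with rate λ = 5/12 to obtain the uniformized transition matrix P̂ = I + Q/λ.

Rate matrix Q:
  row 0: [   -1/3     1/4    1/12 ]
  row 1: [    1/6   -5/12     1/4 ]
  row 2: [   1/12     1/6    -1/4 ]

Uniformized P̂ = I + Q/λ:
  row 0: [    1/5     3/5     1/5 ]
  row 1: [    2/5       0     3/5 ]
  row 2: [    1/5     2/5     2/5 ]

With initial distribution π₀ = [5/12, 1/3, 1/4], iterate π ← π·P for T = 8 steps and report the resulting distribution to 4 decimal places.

t=0: π = [0.4167, 0.3333, 0.2500]
t=1: π = [0.2667, 0.3500, 0.3833]
t=2: π = [0.2700, 0.3133, 0.4167]
t=3: π = [0.2627, 0.3287, 0.4087]
t=4: π = [0.2657, 0.3211, 0.4132]
t=5: π = [0.2642, 0.3247, 0.4111]
t=6: π = [0.2649, 0.3230, 0.4121]
t=7: π = [0.2646, 0.3238, 0.4116]
t=8: π = [0.2648, 0.3234, 0.4118]

π = [0.2648, 0.3234, 0.4118]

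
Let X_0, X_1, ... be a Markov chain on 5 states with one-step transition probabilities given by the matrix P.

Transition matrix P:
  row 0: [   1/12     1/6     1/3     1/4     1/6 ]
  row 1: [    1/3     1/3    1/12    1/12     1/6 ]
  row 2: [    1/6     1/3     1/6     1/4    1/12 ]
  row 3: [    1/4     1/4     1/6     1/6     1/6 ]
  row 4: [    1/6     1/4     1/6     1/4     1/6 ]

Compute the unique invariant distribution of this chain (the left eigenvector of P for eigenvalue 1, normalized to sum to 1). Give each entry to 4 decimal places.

π = [0.2099, 0.2699, 0.1792, 0.1892, 0.1517]

Balance equations π_j = Σ_i π_i·P[i][j]:
  π_0 = 1/12·π_0 + 1/3·π_1 + 1/6·π_2 + 1/4·π_3 + 1/6·π_4
  π_1 = 1/6·π_0 + 1/3·π_1 + 1/3·π_2 + 1/4·π_3 + 1/4·π_4
  π_2 = 1/3·π_0 + 1/12·π_1 + 1/6·π_2 + 1/6·π_3 + 1/6·π_4
  π_3 = 1/4·π_0 + 1/12·π_1 + 1/4·π_2 + 1/6·π_3 + 1/4·π_4
  normalize: π_0 + π_1 + π_2 + π_3 + π_4 = 1
Solving the linear system gives exactly π = [4769/22717, 6132/22717, 4070/22717, 4299/22717, 3447/22717].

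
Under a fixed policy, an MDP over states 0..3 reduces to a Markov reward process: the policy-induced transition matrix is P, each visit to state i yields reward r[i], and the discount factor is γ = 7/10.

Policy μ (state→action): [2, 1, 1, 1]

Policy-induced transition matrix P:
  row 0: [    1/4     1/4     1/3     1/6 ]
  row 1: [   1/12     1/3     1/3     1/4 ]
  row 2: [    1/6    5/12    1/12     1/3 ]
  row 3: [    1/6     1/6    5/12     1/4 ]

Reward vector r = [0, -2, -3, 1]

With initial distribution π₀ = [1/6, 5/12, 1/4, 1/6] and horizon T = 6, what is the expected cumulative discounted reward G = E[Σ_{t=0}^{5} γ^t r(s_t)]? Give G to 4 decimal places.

G = -3.7530

t=0: π = [0.1667, 0.4167, 0.2500, 0.1667], E[r] = -1.4167, γ^t·E[r] = -1.416667, running G = -1.416667
t=1: π = [0.1458, 0.3125, 0.2847, 0.2569], E[r] = -1.2222, γ^t·E[r] = -0.855556, running G = -2.272222
t=2: π = [0.1528, 0.3021, 0.2836, 0.2616], E[r] = -1.1933, γ^t·E[r] = -0.584711, running G = -2.856933
t=3: π = [0.1542, 0.3006, 0.2842, 0.2609], E[r] = -1.1931, γ^t·E[r] = -0.409231, running G = -3.266164
t=4: π = [0.1545, 0.3007, 0.2840, 0.2608], E[r] = -1.1926, γ^t·E[r] = -0.286338, running G = -3.552503
t=5: π = [0.1545, 0.3007, 0.2841, 0.2608], E[r] = -1.1927, γ^t·E[r] = -0.200460, running G = -3.752962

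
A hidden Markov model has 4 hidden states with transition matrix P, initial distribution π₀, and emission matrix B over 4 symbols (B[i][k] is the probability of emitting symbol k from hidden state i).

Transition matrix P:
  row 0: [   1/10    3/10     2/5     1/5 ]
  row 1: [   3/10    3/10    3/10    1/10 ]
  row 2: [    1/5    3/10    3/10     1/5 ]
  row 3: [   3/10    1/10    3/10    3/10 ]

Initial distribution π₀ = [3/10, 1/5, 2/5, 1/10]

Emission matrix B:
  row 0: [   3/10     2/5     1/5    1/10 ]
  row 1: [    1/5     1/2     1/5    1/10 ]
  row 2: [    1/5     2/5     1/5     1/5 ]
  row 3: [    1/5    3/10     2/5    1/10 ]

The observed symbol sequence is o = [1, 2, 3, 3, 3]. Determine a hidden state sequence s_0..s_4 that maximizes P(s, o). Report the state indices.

t=0: δ = [1.200e-01, 1.000e-01, 1.600e-01, 3.000e-02]  (obs o_0=1)
t=1: δ = [6.400e-03, 9.600e-03, 9.600e-03, 1.280e-02]  ψ = [2, 2, 0, 2]  (obs o_1=2)
t=2: δ = [3.840e-04, 2.880e-04, 7.680e-04, 3.840e-04]  ψ = [3, 1, 3, 3]  (obs o_2=3)
t=3: δ = [1.536e-05, 2.304e-05, 4.608e-05, 1.536e-05]  ψ = [2, 2, 2, 2]  (obs o_3=3)
t=4: δ = [9.216e-07, 1.382e-06, 2.765e-06, 9.216e-07]  ψ = [2, 2, 2, 2]  (obs o_4=3)
backtrack: best end state = 2; path = [2, 3, 2, 2, 2]

path = [2, 3, 2, 2, 2]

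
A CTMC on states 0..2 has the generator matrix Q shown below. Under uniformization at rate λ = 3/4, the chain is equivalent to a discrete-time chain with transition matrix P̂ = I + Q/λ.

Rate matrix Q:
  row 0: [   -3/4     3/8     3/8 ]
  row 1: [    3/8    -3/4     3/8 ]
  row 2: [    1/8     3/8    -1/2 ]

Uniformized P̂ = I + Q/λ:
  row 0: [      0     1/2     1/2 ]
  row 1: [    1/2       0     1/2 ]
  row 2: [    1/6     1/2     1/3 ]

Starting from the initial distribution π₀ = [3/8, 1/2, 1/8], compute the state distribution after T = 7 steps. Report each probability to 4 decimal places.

π = [0.2394, 0.3320, 0.4286]

t=0: π = [0.3750, 0.5000, 0.1250]
t=1: π = [0.2708, 0.2500, 0.4792]
t=2: π = [0.2049, 0.3750, 0.4201]
t=3: π = [0.2575, 0.3125, 0.4300]
t=4: π = [0.2279, 0.3438, 0.4283]
t=5: π = [0.2433, 0.3281, 0.4286]
t=6: π = [0.2355, 0.3359, 0.4286]
t=7: π = [0.2394, 0.3320, 0.4286]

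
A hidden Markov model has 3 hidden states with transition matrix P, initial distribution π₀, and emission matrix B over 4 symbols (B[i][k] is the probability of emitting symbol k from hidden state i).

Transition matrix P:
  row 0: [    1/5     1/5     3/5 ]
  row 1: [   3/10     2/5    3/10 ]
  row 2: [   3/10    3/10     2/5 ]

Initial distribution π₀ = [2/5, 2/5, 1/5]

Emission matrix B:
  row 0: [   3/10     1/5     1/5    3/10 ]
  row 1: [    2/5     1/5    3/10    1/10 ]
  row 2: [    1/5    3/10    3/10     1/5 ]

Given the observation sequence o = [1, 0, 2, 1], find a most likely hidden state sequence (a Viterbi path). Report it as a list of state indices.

path = [1, 0, 2, 2]

t=0: δ = [8.000e-02, 8.000e-02, 6.000e-02]  (obs o_0=1)
t=1: δ = [7.200e-03, 1.280e-02, 9.600e-03]  ψ = [1, 1, 0]  (obs o_1=0)
t=2: δ = [7.680e-04, 1.536e-03, 1.296e-03]  ψ = [1, 1, 0]  (obs o_2=2)
t=3: δ = [9.216e-05, 1.229e-04, 1.555e-04]  ψ = [1, 1, 2]  (obs o_3=1)
backtrack: best end state = 2; path = [1, 0, 2, 2]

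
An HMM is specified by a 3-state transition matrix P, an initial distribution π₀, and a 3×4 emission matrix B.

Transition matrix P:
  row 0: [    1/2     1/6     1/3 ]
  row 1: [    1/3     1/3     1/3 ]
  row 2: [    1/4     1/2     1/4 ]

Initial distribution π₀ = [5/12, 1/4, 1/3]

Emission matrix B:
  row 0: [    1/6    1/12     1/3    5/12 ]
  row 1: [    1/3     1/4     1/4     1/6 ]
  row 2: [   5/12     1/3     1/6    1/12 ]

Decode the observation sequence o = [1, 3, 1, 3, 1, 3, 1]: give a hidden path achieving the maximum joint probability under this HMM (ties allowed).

t=0: δ = [3.472e-02, 6.250e-02, 1.111e-01]  (obs o_0=1)
t=1: δ = [1.157e-02, 9.259e-03, 2.315e-03]  ψ = [2, 2, 2]  (obs o_1=3)
t=2: δ = [4.823e-04, 7.716e-04, 1.286e-03]  ψ = [0, 1, 0]  (obs o_2=1)
t=3: δ = [1.340e-04, 1.072e-04, 2.679e-05]  ψ = [2, 2, 2]  (obs o_3=3)
t=4: δ = [5.582e-06, 8.931e-06, 1.488e-05]  ψ = [0, 1, 0]  (obs o_4=1)
t=5: δ = [1.550e-06, 1.240e-06, 3.101e-07]  ψ = [2, 2, 2]  (obs o_5=3)
t=6: δ = [6.460e-08, 1.034e-07, 1.723e-07]  ψ = [0, 1, 0]  (obs o_6=1)
backtrack: best end state = 2; path = [2, 0, 2, 0, 2, 0, 2]

path = [2, 0, 2, 0, 2, 0, 2]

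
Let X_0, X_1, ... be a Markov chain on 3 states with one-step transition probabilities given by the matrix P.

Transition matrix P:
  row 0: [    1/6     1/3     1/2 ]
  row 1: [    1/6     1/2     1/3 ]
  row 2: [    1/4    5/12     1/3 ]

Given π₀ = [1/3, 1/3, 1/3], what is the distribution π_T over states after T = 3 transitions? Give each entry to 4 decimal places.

t=0: π = [0.3333, 0.3333, 0.3333]
t=1: π = [0.1944, 0.4167, 0.3889]
t=2: π = [0.1991, 0.4352, 0.3657]
t=3: π = [0.1971, 0.4363, 0.3665]

π = [0.1971, 0.4363, 0.3665]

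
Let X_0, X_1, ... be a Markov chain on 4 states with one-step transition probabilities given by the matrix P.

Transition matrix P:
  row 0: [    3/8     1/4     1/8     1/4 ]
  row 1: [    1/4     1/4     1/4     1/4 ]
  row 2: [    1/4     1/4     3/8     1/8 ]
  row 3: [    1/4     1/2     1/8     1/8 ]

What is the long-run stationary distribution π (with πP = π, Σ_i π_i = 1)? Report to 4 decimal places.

π = [0.2857, 0.2995, 0.2166, 0.1982]

Balance equations π_j = Σ_i π_i·P[i][j]:
  π_0 = 3/8·π_0 + 1/4·π_1 + 1/4·π_2 + 1/4·π_3
  π_1 = 1/4·π_0 + 1/4·π_1 + 1/4·π_2 + 1/2·π_3
  π_2 = 1/8·π_0 + 1/4·π_1 + 3/8·π_2 + 1/8·π_3
  normalize: π_0 + π_1 + π_2 + π_3 = 1
Solving the linear system gives exactly π = [2/7, 65/217, 47/217, 43/217].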